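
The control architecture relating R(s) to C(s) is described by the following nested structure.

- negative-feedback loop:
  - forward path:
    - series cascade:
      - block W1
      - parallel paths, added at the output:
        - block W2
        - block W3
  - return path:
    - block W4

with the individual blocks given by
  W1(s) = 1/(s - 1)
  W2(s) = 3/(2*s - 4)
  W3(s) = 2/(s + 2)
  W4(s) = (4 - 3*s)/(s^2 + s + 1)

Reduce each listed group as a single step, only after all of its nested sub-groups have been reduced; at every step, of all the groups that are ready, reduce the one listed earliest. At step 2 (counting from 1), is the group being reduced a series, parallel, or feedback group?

Reducing step by step:

(1) parallel reduction of W2, W3
(2) reduce the series chain W1, (W2+W3)
(3) collapse the loop ((W1*(W2+W3)) forward, W4 return)
Step 2 collapses a series group.

Answer: series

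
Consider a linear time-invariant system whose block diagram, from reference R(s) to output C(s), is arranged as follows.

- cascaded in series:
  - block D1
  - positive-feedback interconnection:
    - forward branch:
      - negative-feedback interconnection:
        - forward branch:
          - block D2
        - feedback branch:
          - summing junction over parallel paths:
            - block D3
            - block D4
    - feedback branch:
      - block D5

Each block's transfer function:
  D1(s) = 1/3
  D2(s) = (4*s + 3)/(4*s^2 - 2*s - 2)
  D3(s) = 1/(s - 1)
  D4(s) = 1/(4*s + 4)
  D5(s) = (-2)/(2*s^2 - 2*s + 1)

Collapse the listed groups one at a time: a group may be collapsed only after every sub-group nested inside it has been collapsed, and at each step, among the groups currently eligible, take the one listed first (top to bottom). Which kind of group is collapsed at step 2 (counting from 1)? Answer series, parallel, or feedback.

[1] combine D3, D4 in parallel
[2] reduce the feedback loop with forward D2 and return (D3+D4)
[3] collapse the loop ([D2/(1+D2*(D3+D4))] forward, D5 return)
[4] series reduction of D1, [[D2/(1+D2*(D3+D4))]/(1-[D2/(1+D2*(D3+D4))]*D5)]
So the answer for step 2 is feedback.

Final answer: feedback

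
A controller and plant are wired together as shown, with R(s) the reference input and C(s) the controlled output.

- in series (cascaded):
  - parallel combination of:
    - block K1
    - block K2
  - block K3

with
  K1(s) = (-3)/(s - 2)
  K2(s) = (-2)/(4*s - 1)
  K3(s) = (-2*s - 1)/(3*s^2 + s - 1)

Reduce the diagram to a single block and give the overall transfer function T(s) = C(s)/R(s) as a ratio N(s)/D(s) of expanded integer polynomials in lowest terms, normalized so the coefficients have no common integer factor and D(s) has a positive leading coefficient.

Reducing step by step:

[1] add K1, K2 (parallel) = (7 - 14*s)/(4*s^2 - 9*s + 2)
[2] multiply (K1+K2), K3 (series), which is the overall transfer function T(s) = C(s)/R(s) in lowest terms

Answer: (28*s^2 - 7)/(12*s^4 - 23*s^3 - 7*s^2 + 11*s - 2)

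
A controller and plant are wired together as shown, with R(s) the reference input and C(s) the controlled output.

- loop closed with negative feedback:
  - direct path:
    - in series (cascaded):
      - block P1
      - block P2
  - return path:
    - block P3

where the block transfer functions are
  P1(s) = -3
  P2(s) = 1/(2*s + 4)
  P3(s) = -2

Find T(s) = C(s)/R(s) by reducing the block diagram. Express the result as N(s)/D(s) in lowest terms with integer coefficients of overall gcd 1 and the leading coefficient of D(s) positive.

[1] cascade P1, P2, giving (-3)/(2*s + 4)
[2] feedback reduction of (P1*P2), P3, which is the overall transfer function T(s) = C(s)/R(s) in lowest terms

Hence the answer: (-3)/(2*s + 10)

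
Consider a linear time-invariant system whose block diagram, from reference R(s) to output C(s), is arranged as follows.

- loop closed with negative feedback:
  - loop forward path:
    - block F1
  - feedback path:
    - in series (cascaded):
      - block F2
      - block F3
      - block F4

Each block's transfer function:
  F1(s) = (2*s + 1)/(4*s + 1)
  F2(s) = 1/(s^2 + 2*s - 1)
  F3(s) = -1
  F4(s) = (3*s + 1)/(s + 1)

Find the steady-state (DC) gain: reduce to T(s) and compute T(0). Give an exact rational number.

(1) cascade F2, F3, F4 -> (-3*s - 1)/(s^3 + 3*s^2 + s - 1)
(2) reduce the feedback loop with forward F1 and return (F2*F3*F4) -> (2*s^4 + 7*s^3 + 5*s^2 - s - 1)/(4*s^4 + 13*s^3 + s^2 - 8*s - 2)
That last expression is T(s); at s = 0 only the constant terms survive, so T(0) = -1/(-2) = 1/2.

Hence the answer: 1/2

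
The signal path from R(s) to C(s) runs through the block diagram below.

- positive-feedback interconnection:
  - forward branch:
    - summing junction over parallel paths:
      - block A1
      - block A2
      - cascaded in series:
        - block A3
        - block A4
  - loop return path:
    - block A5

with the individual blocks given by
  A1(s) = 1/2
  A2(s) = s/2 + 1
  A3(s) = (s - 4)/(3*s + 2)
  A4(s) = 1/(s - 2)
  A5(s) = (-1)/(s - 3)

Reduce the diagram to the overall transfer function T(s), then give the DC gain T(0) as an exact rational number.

Answer: 15

Working:
Step 1 - multiply A3, A4 (series) -> (s - 4)/(3*s^2 - 4*s - 4)
Step 2 - combine A1, A2, (A3*A4) in parallel -> (3*s^3 + 5*s^2 - 14*s - 20)/(6*s^2 - 8*s - 8)
Step 3 - collapse the loop ((A1+A2+(A3*A4)) forward, A5 return) -> (3*s^4 - 4*s^3 - 29*s^2 + 22*s + 60)/(9*s^3 - 21*s^2 + 2*s + 4)
That last expression is T(s); at s = 0 only the constant terms survive, so T(0) = 60/4 = 15.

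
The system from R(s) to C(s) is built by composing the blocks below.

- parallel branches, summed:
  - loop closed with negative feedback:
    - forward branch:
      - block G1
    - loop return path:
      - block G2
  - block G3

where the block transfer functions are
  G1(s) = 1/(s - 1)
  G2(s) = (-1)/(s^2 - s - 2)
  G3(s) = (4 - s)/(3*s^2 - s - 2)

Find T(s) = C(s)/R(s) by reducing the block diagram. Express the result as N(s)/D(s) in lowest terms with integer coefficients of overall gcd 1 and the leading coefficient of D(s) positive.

Reducing step by step:

Step 1: reduce the feedback loop with forward G1 and return G2: (s^2 - s - 2)/(s^3 - 2*s^2 - s + 1)
Step 2: sum the parallel branches [G1/(1+G1*G2)], G3: this yields T(s), and no further normalization is needed

Answer: (2*s^4 + 2*s^3 - 14*s^2 - s + 8)/(3*s^5 - 7*s^4 - 3*s^3 + 8*s^2 + s - 2)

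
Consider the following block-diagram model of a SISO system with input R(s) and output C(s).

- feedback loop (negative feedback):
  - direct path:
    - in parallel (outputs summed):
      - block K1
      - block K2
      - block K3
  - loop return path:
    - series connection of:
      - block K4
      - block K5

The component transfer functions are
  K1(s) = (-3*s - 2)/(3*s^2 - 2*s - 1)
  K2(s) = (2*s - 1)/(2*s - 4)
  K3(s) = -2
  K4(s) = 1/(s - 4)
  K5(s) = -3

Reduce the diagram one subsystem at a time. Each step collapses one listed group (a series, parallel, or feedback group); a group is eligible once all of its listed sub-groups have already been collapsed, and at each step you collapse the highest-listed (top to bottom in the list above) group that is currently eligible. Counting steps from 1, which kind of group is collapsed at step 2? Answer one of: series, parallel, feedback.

Answer: series

Working:
(1) parallel reduction of K1, K2, K3
(2) reduce the series chain K4, K5
(3) apply the feedback formula to (K1+K2+K3), (K4*K5)
At step 2 the group reduced is series.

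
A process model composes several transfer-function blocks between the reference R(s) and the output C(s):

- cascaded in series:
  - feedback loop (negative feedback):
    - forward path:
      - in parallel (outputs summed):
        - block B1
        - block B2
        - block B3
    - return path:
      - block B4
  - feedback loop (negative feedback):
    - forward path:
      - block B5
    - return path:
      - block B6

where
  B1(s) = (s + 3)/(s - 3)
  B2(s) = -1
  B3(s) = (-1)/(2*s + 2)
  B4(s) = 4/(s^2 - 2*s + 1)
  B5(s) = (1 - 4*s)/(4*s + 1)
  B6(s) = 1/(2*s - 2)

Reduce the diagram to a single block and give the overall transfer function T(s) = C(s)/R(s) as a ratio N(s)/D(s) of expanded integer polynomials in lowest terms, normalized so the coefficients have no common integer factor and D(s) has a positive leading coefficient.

1. parallel reduction of B1, B2, B3: (11*s + 15)/(2*s^2 - 4*s - 6)
2. collapse the loop ((B1+B2+B3) forward, B4 return): (11*s^3 - 7*s^2 - 19*s + 15)/(2*s^4 - 8*s^3 + 4*s^2 + 52*s + 54)
3. close the feedback loop around B5, B6: (-8*s^2 + 10*s - 2)/(8*s^2 - 10*s - 1)
4. series reduction of [(B1+B2+B3)/(1+(B1+B2+B3)*B4)], [B5/(1+B5*B6)] - this is the overall T(s), already in the required normalized form

Hence the answer: (-44*s^5 + 83*s^4 + 30*s^3 - 148*s^2 + 94*s - 15)/(8*s^6 - 42*s^5 + 55*s^4 + 192*s^3 - 46*s^2 - 296*s - 27)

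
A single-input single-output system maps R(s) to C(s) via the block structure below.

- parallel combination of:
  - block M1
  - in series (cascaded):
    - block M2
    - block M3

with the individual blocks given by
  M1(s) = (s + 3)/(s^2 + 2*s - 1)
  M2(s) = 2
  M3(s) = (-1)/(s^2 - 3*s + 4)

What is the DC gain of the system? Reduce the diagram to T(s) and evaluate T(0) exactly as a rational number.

The answer is -7/2.

Reasoning:
Step 1 - series reduction of M2, M3, giving (-2)/(s^2 - 3*s + 4)
Step 2 - combine M1, (M2*M3) in parallel, giving (s^3 - 2*s^2 - 9*s + 14)/(s^4 - s^3 - 3*s^2 + 11*s - 4)
DC gain: substitute s = 0 into T(s) from step 2: T(0) = 14/(-4) = -7/2.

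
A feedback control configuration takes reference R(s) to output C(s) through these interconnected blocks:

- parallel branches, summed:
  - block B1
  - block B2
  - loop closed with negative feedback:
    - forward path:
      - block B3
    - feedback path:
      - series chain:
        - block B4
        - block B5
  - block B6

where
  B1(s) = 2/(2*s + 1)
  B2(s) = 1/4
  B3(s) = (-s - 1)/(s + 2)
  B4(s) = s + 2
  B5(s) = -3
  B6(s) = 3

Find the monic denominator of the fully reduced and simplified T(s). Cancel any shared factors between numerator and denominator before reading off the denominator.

Reducing step by step:

Step 1. cascade B4, B5 = -3*s - 6
Step 2. feedback reduction of B3, (B4*B5) = (-s - 1)/(3*s^2 + 10*s + 8)
Step 3. add B1, B2, [B3/(1+B3*(B4*B5))], B6 (parallel) = (78*s^3 + 315*s^2 + 406*s + 164)/(24*s^3 + 92*s^2 + 104*s + 32)
The result of step 3 is T(s) in lowest terms. Its denominator has leading coefficient 24; dividing the denominator through by 24 makes it monic.

Answer: s^3 + 23*s^2/6 + 13*s/3 + 4/3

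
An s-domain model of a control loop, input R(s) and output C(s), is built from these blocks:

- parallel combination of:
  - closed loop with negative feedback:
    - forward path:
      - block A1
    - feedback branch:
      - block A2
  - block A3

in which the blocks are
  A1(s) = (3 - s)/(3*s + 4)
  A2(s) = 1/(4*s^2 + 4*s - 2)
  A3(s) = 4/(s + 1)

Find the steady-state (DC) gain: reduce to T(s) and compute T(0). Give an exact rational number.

Reducing step by step:

Step 1 - feedback reduction of A1, A2: (-4*s^3 + 8*s^2 + 14*s - 6)/(12*s^3 + 28*s^2 + 9*s - 5)
Step 2 - combine [A1/(1+A1*A2)], A3 in parallel: (-4*s^4 + 52*s^3 + 134*s^2 + 44*s - 26)/(12*s^4 + 40*s^3 + 37*s^2 + 4*s - 5)
The step-2 result is T(s). Setting s = 0: T(0) = -26/(-5) = 26/5.

Answer: 26/5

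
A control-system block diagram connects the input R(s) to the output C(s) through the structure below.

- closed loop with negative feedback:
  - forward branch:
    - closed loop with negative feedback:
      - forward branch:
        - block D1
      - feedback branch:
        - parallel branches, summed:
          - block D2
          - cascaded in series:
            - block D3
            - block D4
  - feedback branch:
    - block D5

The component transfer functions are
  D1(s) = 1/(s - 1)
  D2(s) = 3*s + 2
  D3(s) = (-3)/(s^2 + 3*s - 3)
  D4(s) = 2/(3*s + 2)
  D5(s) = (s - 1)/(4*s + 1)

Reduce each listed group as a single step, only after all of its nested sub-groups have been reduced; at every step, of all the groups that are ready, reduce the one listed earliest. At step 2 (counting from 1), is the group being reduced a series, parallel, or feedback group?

Answer: parallel

Working:
1. combine D3, D4 in series
2. combine D2, (D3*D4) in parallel
3. collapse the loop (D1 forward, (D2+(D3*D4)) return)
4. collapse the loop ([D1/(1+D1*(D2+(D3*D4)))] forward, D5 return)
At step 2 the group reduced is parallel.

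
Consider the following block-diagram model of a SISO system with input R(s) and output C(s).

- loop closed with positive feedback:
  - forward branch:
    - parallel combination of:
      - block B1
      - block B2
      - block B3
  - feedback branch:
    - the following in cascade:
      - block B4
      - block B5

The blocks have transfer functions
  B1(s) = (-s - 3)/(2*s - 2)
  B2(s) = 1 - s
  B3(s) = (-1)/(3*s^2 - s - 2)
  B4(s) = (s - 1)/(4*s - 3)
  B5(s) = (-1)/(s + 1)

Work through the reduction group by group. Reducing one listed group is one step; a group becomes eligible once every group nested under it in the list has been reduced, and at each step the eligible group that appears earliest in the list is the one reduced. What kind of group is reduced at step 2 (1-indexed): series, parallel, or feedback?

Reducing step by step:

Step 1 - combine B1, B2, B3 in parallel
Step 2 - combine B4, B5 in series
Step 3 - close the feedback loop around (B1+B2+B3), (B4*B5)
Step 2: series.

Answer: series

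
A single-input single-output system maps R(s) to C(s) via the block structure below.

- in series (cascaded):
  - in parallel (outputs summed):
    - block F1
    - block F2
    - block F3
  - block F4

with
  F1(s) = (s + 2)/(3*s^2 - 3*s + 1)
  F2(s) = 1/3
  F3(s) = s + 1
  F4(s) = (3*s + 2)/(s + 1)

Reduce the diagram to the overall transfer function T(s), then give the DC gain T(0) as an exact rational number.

First reduce the diagram to T(s).

Step 1: combine F1, F2, F3 in parallel: (9*s^3 + 3*s^2 - 6*s + 10)/(9*s^2 - 9*s + 3)
Step 2: cascade (F1+F2+F3), F4: (27*s^4 + 27*s^3 - 12*s^2 + 18*s + 20)/(9*s^3 - 6*s + 3)
DC gain: substitute s = 0 into T(s) from step 2: T(0) = 20/3.

Answer: 20/3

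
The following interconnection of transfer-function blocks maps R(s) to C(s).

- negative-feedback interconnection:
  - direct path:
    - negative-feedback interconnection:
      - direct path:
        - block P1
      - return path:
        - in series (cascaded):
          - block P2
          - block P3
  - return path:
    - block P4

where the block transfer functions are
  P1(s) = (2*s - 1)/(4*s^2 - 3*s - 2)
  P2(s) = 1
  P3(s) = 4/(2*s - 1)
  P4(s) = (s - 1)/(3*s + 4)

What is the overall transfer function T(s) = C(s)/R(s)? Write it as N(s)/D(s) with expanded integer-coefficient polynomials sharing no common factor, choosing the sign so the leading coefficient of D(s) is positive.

Step 1: combine P2, P3 in series: 4/(2*s - 1)
Step 2: feedback reduction of P1, (P2*P3): (2*s - 1)/(4*s^2 - 3*s + 2)
Step 3: collapse the loop ([P1/(1+P1*(P2*P3))] forward, P4 return); the result is T(s) itself (integer coefficients, no common factor, positive leading denominator coefficient)

Answer: (6*s^2 + 5*s - 4)/(12*s^3 + 9*s^2 - 9*s + 9)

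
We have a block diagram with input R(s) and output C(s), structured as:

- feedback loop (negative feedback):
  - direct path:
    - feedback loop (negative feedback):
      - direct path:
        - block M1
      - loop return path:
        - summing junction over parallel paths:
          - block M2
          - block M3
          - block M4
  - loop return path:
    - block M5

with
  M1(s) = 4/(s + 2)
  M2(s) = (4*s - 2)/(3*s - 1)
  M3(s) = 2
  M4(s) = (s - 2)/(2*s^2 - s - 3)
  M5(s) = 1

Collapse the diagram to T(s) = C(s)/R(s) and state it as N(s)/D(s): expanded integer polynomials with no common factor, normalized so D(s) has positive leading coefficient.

The answer is (24*s^3 - 20*s^2 - 32*s + 12)/(6*s^4 + 111*s^3 - 98*s^2 - 177*s + 74).

Reasoning:
Step 1. sum the parallel branches M2, M3, M4; result (20*s^3 - 15*s^2 - 33*s + 14)/(6*s^3 - 5*s^2 - 8*s + 3)
Step 2. feedback reduction of M1, (M2+M3+M4); result (24*s^3 - 20*s^2 - 32*s + 12)/(6*s^4 + 87*s^3 - 78*s^2 - 145*s + 62)
Step 3. reduce the feedback loop with forward [M1/(1+M1*(M2+M3+M4))] and return M5 - this is the overall T(s), already in the required normalized form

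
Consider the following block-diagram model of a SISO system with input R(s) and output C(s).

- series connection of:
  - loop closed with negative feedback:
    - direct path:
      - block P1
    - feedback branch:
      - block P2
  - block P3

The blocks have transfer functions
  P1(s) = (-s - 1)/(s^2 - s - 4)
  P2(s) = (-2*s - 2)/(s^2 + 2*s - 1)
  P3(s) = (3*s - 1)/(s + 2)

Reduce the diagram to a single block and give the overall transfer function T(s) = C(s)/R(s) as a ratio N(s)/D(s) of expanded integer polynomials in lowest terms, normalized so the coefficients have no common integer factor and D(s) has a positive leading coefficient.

Reducing step by step:

Step 1 - collapse the loop (P1 forward, P2 return) gives (-s^3 - 3*s^2 - s + 1)/(s^4 + s^3 - 5*s^2 - 3*s + 6)
Step 2 - reduce the series chain [P1/(1+P1*P2)], P3, which is the overall transfer function T(s) = C(s)/R(s) in lowest terms

Answer: (-3*s^4 - 8*s^3 + 4*s - 1)/(s^5 + 3*s^4 - 3*s^3 - 13*s^2 + 12)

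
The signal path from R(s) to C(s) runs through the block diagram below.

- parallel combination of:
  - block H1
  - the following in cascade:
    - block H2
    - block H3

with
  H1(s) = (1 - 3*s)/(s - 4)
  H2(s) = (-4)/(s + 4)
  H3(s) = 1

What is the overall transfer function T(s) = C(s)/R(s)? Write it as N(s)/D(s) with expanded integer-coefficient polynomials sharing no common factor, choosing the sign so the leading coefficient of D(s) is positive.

1. multiply H2, H3 (series), giving (-4)/(s + 4)
2. parallel reduction of H1, (H2*H3) - this is the overall T(s), already in the required normalized form

Final answer: (-3*s^2 - 15*s + 20)/(s^2 - 16)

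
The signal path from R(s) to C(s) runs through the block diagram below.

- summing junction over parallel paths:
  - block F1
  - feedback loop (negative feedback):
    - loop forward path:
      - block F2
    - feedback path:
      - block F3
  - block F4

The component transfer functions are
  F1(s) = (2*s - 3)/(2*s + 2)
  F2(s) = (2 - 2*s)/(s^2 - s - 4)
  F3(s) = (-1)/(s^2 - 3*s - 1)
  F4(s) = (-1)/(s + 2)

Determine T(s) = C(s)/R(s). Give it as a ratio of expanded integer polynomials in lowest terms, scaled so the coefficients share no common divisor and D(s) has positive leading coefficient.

[1] apply the feedback formula to F2, F3 gives (-2*s^3 + 8*s^2 - 4*s - 2)/(s^4 - 4*s^3 - 2*s^2 + 15*s + 2)
[2] reduce the parallel group F1, [F2/(1+F2*F3)], F4 - this is the overall T(s), already in the required normalized form

Final answer: (2*s^6 - 13*s^5 - 4*s^4 + 96*s^3 + 9*s^2 - 150*s - 24)/(2*s^6 - 2*s^5 - 24*s^4 + 2*s^3 + 86*s^2 + 72*s + 8)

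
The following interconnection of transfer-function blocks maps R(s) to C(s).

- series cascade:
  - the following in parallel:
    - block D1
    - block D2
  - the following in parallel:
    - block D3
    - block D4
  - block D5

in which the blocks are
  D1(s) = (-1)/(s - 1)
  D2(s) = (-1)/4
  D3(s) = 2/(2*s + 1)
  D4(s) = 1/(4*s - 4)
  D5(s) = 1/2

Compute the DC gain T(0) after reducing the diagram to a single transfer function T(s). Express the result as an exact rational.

1. reduce the parallel group D1, D2; result (-s - 3)/(4*s - 4)
2. sum the parallel branches D3, D4; result (10*s - 7)/(8*s^2 - 4*s - 4)
3. reduce the series chain (D1+D2), (D3+D4), D5; result (-10*s^2 - 23*s + 21)/(64*s^3 - 96*s^2 + 32)
Step 3 gives the overall T(s). Then T(0) = 21/32.

Therefore the answer is 21/32.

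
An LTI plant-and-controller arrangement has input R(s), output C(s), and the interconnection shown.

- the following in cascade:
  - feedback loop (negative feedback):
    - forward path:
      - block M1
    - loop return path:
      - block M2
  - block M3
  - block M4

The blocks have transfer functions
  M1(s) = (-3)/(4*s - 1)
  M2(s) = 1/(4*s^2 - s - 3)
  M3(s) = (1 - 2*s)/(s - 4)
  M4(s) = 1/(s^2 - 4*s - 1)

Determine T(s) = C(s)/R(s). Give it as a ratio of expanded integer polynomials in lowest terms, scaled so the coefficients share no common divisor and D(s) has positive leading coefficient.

Step 1: feedback reduction of M1, M2 = (-12*s^2 + 3*s + 9)/(16*s^3 - 8*s^2 - 11*s)
Step 2: reduce the series chain [M1/(1+M1*M2)], M3, M4; the result is T(s) itself (integer coefficients, no common factor, positive leading denominator coefficient)

Final answer: (24*s^3 - 18*s^2 - 15*s + 9)/(16*s^6 - 136*s^5 + 293*s^4 + 32*s^3 - 197*s^2 - 44*s)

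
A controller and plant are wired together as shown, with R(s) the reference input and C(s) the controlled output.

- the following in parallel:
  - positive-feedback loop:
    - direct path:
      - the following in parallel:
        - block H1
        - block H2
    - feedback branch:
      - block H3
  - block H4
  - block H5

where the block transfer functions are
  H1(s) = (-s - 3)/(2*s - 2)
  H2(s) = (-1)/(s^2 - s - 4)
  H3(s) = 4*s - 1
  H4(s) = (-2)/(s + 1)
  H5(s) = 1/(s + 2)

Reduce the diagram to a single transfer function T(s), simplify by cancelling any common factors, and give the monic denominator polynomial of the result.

Step 1: sum the parallel branches H1, H2: (-s^3 - 2*s^2 + 5*s + 14)/(2*s^3 - 4*s^2 - 6*s + 8)
Step 2: close the feedback loop around (H1+H2), H3: (-s^3 - 2*s^2 + 5*s + 14)/(4*s^4 + 9*s^3 - 26*s^2 - 57*s + 22)
Step 3: sum the parallel branches [(H1+H2)/(1-(H1+H2)*H3)], H4, H5: (-5*s^5 - 26*s^4 - 4*s^3 + 160*s^2 + 201*s - 38)/(4*s^6 + 21*s^5 + 9*s^4 - 117*s^3 - 201*s^2 - 48*s + 44)
The result of step 3 is T(s) in lowest terms. Its denominator has leading coefficient 4; dividing the denominator through by 4 makes it monic.

Answer: s^6 + 21*s^5/4 + 9*s^4/4 - 117*s^3/4 - 201*s^2/4 - 12*s + 11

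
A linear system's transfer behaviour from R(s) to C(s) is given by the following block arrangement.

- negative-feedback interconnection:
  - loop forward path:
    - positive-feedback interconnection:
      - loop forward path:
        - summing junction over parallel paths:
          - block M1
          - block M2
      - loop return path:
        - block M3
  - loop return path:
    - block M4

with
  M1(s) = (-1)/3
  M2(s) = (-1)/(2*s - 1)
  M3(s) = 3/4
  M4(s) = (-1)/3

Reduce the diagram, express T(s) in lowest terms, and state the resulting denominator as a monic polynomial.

The answer is s - 5/49.

Reasoning:
Step 1. combine M1, M2 in parallel, giving (-2*s - 2)/(6*s - 3)
Step 2. feedback reduction of (M1+M2), M3, giving (-4*s - 4)/(15*s - 3)
Step 3. reduce the feedback loop with forward [(M1+M2)/(1-(M1+M2)*M3)] and return M4, giving (-12*s - 12)/(49*s - 5)
That last expression is T(s), already simplified. Scaling its denominator by 1/49 (the reciprocal of the leading coefficient) yields the monic denominator.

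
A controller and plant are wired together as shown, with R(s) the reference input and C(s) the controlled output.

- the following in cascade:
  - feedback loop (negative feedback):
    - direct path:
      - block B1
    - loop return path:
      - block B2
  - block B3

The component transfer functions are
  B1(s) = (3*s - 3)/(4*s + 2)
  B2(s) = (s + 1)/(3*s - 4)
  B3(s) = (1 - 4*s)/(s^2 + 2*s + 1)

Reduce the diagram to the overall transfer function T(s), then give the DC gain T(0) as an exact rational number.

Reducing step by step:

1. feedback reduction of B1, B2; result (9*s^2 - 21*s + 12)/(15*s^2 - 10*s - 11)
2. cascade [B1/(1+B1*B2)], B3; result (-36*s^3 + 93*s^2 - 69*s + 12)/(15*s^4 + 20*s^3 - 16*s^2 - 32*s - 11)
That last expression is T(s); at s = 0 only the constant terms survive, so T(0) = 12/(-11) = -12/11.

Answer: -12/11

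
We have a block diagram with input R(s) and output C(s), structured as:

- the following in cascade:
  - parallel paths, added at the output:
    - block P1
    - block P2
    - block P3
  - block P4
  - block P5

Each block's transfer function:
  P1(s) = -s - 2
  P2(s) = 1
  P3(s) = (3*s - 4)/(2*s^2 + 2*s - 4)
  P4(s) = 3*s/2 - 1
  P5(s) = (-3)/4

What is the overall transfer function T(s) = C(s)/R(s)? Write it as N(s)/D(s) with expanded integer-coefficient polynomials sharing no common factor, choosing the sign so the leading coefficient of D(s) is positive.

[1] add P1, P2, P3 (parallel), giving (-2*s^3 - 4*s^2 + 5*s)/(2*s^2 + 2*s - 4)
[2] series reduction of (P1+P2+P3), P4, P5, which is the overall transfer function T(s) = C(s)/R(s) in lowest terms

Final answer: (18*s^4 + 24*s^3 - 69*s^2 + 30*s)/(16*s^2 + 16*s - 32)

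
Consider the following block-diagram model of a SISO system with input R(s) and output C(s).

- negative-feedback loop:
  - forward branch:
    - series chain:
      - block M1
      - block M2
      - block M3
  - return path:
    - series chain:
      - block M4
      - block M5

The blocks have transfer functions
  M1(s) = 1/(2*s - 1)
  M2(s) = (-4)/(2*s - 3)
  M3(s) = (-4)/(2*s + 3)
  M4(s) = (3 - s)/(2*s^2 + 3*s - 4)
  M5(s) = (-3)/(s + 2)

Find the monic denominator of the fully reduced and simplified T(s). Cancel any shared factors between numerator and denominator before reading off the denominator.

The answer is s^6 + 3*s^5 - 3*s^4 - 45*s^3/4 + 59*s^2/16 + 105*s/8 - 27/2.

Reasoning:
[1] multiply M1, M2, M3 (series), giving 16/(8*s^3 - 4*s^2 - 18*s + 9)
[2] reduce the series chain M4, M5, giving (3*s - 9)/(2*s^3 + 7*s^2 + 2*s - 8)
[3] reduce the feedback loop with forward (M1*M2*M3) and return (M4*M5), giving (32*s^3 + 112*s^2 + 32*s - 128)/(16*s^6 + 48*s^5 - 48*s^4 - 180*s^3 + 59*s^2 + 210*s - 216)
Step 3 gives the fully reduced T(s), with no common factor left to cancel. The denominator's leading coefficient is 16, so divide each of its coefficients by 16 to get the monic form.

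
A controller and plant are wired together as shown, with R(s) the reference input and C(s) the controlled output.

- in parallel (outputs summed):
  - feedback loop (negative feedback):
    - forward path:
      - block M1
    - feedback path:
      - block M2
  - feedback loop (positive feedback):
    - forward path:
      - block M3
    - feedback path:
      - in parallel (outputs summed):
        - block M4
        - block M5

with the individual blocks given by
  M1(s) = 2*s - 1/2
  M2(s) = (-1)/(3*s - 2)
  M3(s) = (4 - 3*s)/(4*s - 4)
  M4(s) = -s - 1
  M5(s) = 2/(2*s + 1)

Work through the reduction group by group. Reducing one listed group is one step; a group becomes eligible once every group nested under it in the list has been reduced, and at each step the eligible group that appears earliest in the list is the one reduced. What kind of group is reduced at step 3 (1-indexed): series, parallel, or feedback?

Reducing step by step:

1. feedback reduction of M1, M2
2. add M4, M5 (parallel)
3. close the feedback loop around M3, (M4+M5)
4. sum the parallel branches [M1/(1+M1*M2)], [M3/(1-M3*(M4+M5))]
Step 3: feedback.

Answer: feedback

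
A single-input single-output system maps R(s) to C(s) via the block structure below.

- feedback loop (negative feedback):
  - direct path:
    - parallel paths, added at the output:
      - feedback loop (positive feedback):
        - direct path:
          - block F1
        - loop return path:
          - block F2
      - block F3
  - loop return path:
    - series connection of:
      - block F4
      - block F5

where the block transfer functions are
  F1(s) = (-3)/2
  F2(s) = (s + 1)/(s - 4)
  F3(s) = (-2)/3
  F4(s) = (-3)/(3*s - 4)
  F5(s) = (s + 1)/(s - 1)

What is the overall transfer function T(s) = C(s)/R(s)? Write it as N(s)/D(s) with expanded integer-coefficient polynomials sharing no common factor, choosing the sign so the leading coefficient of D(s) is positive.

Step 1: reduce the feedback loop with forward F1 and return F2, giving (12 - 3*s)/(5*s - 5)
Step 2: sum the parallel branches [F1/(1-F1*F2)], F3, giving (46 - 19*s)/(15*s - 15)
Step 3: cascade F4, F5, giving (-3*s - 3)/(3*s^2 - 7*s + 4)
Step 4: reduce the feedback loop with forward ([F1/(1-F1*F2)]+F3) and return (F4*F5); the result is T(s) itself (integer coefficients, no common factor, positive leading denominator coefficient)

Answer: (-57*s^3 + 271*s^2 - 398*s + 184)/(45*s^3 - 93*s^2 + 84*s - 198)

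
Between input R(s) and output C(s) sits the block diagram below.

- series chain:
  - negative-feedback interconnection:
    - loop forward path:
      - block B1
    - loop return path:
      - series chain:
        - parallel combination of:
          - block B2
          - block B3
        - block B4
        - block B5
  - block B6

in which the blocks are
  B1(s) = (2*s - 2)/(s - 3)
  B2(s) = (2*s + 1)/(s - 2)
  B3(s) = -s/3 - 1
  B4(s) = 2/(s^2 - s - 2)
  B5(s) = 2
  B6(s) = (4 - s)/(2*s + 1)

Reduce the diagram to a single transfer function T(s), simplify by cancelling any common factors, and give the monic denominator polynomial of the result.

Answer: s^5 - 49*s^4/6 + 62*s^3/3 + 163*s^2/6 - 86*s/3 - 18

Working:
Step 1. reduce the parallel group B2, B3 -> (-s^2 + 5*s + 9)/(3*s - 6)
Step 2. combine (B2+B3), B4, B5 in series -> (-4*s^2 + 20*s + 36)/(3*s^3 - 9*s^2 + 12)
Step 3. feedback reduction of B1, ((B2+B3)*B4*B5) -> (6*s^4 - 24*s^3 + 18*s^2 + 24*s - 24)/(3*s^4 - 26*s^3 + 75*s^2 + 44*s - 108)
Step 4. reduce the series chain [B1/(1+B1*((B2+B3)*B4*B5))], B6 -> (-6*s^5 + 48*s^4 - 114*s^3 + 48*s^2 + 120*s - 96)/(6*s^5 - 49*s^4 + 124*s^3 + 163*s^2 - 172*s - 108)
That last expression is T(s), already simplified. Scaling its denominator by 1/6 (the reciprocal of the leading coefficient) yields the monic denominator.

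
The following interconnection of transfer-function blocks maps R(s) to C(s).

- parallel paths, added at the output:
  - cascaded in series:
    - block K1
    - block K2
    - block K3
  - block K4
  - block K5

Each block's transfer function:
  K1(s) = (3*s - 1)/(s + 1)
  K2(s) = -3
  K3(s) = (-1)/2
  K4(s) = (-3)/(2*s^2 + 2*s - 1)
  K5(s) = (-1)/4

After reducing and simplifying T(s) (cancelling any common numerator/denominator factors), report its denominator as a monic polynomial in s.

The answer is s^3 + 2*s^2 + s/2 - 1/2.

Reasoning:
Step 1 - combine K1, K2, K3 in series gives (9*s - 3)/(2*s + 2)
Step 2 - reduce the parallel group (K1*K2*K3), K4, K5 gives (34*s^3 + 20*s^2 - 43*s - 5)/(8*s^3 + 16*s^2 + 4*s - 4)
T(s) is the step-2 result (common factors already cancelled). Leading coefficient of the denominator: 8. Divide through by 8 for the monic polynomial.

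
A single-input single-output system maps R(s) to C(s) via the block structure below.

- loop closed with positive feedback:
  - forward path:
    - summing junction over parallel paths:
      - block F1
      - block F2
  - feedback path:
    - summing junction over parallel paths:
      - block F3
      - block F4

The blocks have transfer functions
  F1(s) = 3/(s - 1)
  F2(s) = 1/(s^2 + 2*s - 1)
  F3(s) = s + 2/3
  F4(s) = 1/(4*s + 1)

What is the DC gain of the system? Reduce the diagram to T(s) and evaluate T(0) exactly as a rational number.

Step 1. reduce the parallel group F1, F2 gives (3*s^2 + 7*s - 4)/(s^3 + s^2 - 3*s + 1)
Step 2. sum the parallel branches F3, F4 gives (12*s^2 + 11*s + 5)/(12*s + 3)
Step 3. reduce the feedback loop with forward (F1+F2) and return (F3+F4) gives (-36*s^3 - 93*s^2 + 27*s + 12)/(24*s^4 + 102*s^3 + 77*s^2 - 12*s - 23)
Evaluating the step-3 result (the overall T(s)) at s = 0 gives T(0) = 12/(-23) = -12/23.

Therefore the answer is -12/23.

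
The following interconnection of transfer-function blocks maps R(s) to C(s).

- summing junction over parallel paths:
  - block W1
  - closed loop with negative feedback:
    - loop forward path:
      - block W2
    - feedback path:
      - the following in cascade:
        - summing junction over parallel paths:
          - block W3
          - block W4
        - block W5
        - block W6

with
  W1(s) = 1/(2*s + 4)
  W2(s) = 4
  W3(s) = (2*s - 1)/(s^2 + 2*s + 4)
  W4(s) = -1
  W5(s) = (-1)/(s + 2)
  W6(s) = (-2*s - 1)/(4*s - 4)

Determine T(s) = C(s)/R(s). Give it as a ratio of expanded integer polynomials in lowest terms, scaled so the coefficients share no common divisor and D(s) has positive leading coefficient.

[1] sum the parallel branches W3, W4; result (-s^2 - 5)/(s^2 + 2*s + 4)
[2] cascade (W3+W4), W5, W6; result (-2*s^3 - s^2 - 10*s - 5)/(4*s^4 + 12*s^3 + 16*s^2 - 32)
[3] feedback reduction of W2, ((W3+W4)*W5*W6); result (4*s^4 + 12*s^3 + 16*s^2 - 32)/(s^4 + s^3 + 3*s^2 - 10*s - 13)
[4] reduce the parallel group W1, [W2/(1+W2*((W3+W4)*W5*W6))], which is the overall transfer function T(s) = C(s)/R(s) in lowest terms

Hence the answer: (8*s^5 + 41*s^4 + 81*s^3 + 67*s^2 - 74*s - 141)/(2*s^5 + 6*s^4 + 10*s^3 - 8*s^2 - 66*s - 52)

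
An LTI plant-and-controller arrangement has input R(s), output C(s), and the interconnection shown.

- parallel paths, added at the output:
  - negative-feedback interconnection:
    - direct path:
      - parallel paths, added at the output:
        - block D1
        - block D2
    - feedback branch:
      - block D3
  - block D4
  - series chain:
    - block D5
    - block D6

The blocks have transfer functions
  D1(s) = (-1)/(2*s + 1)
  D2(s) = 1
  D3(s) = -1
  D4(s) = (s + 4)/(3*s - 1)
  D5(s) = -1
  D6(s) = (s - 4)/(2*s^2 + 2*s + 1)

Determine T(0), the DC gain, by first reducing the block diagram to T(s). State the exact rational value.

First reduce the diagram to T(s).

Step 1 - add D1, D2 (parallel), giving (2*s)/(2*s + 1)
Step 2 - close the feedback loop around (D1+D2), D3, giving 2*s
Step 3 - multiply D5, D6 (series), giving (4 - s)/(2*s^2 + 2*s + 1)
Step 4 - parallel reduction of [(D1+D2)/(1+(D1+D2)*D3)], D4, (D5*D6), giving (12*s^4 + 10*s^3 + 9*s^2 + 20*s)/(6*s^3 + 4*s^2 + s - 1)
DC gain: substitute s = 0 into T(s) from step 4: T(0) = 0/(-1) = 0.

Answer: 0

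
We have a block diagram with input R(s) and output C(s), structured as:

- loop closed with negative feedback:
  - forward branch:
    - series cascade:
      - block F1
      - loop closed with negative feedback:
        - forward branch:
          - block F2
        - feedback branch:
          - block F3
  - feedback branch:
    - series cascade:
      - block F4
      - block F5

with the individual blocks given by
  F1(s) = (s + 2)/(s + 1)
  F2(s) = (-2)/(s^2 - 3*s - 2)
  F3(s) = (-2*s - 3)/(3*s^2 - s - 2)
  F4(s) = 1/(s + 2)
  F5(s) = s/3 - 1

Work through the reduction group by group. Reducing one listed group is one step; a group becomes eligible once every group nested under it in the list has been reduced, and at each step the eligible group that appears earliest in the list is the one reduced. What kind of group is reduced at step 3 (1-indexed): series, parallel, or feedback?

1. apply the feedback formula to F2, F3
2. reduce the series chain F1, [F2/(1+F2*F3)]
3. multiply F4, F5 (series)
4. apply the feedback formula to (F1*[F2/(1+F2*F3)]), (F4*F5)
Step 3: series.

Hence the answer: series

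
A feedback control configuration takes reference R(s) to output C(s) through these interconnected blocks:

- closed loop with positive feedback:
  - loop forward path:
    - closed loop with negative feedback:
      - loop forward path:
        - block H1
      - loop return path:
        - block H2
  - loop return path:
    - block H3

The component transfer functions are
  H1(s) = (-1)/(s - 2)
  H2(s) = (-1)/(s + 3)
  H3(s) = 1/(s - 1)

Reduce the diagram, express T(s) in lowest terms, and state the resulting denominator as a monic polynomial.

[1] feedback reduction of H1, H2 gives (-s - 3)/(s^2 + s - 5)
[2] close the feedback loop around [H1/(1+H1*H2)], H3 gives (-s^2 - 2*s + 3)/(s^3 - 5*s + 8)
That last expression is T(s), already simplified, and its denominator is already monic.

Hence the answer: s^3 - 5*s + 8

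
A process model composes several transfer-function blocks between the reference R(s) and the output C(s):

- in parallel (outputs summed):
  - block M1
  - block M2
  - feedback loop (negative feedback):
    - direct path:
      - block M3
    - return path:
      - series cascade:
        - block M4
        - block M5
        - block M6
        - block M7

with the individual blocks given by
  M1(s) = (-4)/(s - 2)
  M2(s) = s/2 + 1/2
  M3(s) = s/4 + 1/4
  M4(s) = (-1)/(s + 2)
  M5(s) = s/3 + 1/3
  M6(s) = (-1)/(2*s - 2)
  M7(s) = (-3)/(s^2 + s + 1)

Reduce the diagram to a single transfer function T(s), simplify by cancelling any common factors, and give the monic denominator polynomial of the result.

Step 1 - cascade M4, M5, M6, M7 = (-s - 1)/(2*s^4 + 4*s^3 - 2*s - 4)
Step 2 - reduce the feedback loop with forward M3 and return (M4*M5*M6*M7) = (2*s^5 + 6*s^4 + 4*s^3 - 2*s^2 - 6*s - 4)/(8*s^4 + 16*s^3 - s^2 - 10*s - 17)
Step 3 - parallel reduction of M1, M2, [M3/(1+M3*(M4*M5*M6*M7))] = (12*s^6 + 12*s^5 - 113*s^4 - 189*s^3 - s^2 + 133*s + 186)/(16*s^5 - 66*s^3 - 16*s^2 + 6*s + 68)
No further cancellation is possible in the step-3 result, so that is T(s). Its denominator becomes monic after dividing by the leading coefficient 16.

Hence the answer: s^5 - 33*s^3/8 - s^2 + 3*s/8 + 17/4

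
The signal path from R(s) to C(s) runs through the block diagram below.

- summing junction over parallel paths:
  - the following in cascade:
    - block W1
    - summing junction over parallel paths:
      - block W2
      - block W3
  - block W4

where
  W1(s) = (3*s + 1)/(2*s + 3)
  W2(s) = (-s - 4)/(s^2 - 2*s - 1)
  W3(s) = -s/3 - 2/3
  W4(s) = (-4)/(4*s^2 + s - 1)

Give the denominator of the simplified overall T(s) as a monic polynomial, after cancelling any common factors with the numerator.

Answer: s^5 - s^4/4 - 35*s^3/8 - 19*s^2/8 + 5*s/8 + 3/8

Working:
Step 1: combine W2, W3 in parallel = (-s^3 + 2*s - 10)/(3*s^2 - 6*s - 3)
Step 2: series reduction of W1, (W2+W3) = (-3*s^4 - s^3 + 6*s^2 - 28*s - 10)/(6*s^3 - 3*s^2 - 24*s - 9)
Step 3: reduce the parallel group (W1*(W2+W3)), W4 = (-12*s^6 - 7*s^5 + 26*s^4 - 129*s^3 - 62*s^2 + 114*s + 46)/(24*s^5 - 6*s^4 - 105*s^3 - 57*s^2 + 15*s + 9)
The result of step 3 is T(s) in lowest terms. Its denominator has leading coefficient 24; dividing the denominator through by 24 makes it monic.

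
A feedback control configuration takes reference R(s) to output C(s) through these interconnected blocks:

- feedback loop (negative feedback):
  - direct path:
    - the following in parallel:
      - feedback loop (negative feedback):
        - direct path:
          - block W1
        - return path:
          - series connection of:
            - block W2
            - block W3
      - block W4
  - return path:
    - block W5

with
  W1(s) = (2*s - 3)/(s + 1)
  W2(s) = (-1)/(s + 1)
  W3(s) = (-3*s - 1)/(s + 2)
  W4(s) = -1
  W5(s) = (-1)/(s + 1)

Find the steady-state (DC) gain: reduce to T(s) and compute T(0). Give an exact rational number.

Step 1 - multiply W2, W3 (series) gives (3*s + 1)/(s^2 + 3*s + 2)
Step 2 - reduce the feedback loop with forward W1 and return (W2*W3) gives (2*s^3 + 3*s^2 - 5*s - 6)/(s^3 + 10*s^2 - 2*s - 1)
Step 3 - sum the parallel branches [W1/(1+W1*(W2*W3))], W4 gives (s^3 - 7*s^2 - 3*s - 5)/(s^3 + 10*s^2 - 2*s - 1)
Step 4 - collapse the loop (([W1/(1+W1*(W2*W3))]+W4) forward, W5 return) gives (s^4 - 6*s^3 - 10*s^2 - 8*s - 5)/(s^4 + 10*s^3 + 15*s^2 + 4)
Evaluating the step-4 result (the overall T(s)) at s = 0 gives T(0) = -5/4.

Therefore the answer is -5/4.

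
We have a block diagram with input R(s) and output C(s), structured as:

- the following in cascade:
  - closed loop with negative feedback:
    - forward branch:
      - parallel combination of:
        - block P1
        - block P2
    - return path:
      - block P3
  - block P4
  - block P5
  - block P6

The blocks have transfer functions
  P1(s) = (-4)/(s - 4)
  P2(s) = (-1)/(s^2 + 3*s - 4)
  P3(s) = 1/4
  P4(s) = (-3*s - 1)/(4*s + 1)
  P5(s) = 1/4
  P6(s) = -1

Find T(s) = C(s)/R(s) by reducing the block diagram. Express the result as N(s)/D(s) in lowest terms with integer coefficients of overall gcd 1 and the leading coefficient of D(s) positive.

Step 1. reduce the parallel group P1, P2 -> (-4*s^2 - 13*s + 20)/(s^3 - s^2 - 16*s + 16)
Step 2. reduce the feedback loop with forward (P1+P2) and return P3 -> (-16*s^2 - 52*s + 80)/(4*s^3 - 8*s^2 - 77*s + 84)
Step 3. multiply [(P1+P2)/(1+(P1+P2)*P3)], P4, P5, P6 (series): this yields T(s), and no further normalization is needed

Final answer: (-12*s^3 - 43*s^2 + 47*s + 20)/(16*s^4 - 28*s^3 - 316*s^2 + 259*s + 84)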